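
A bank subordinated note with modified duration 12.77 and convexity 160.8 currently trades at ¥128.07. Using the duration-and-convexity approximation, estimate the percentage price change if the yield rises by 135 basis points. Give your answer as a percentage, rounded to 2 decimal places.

Duration effect: -D_mod·Δy = -12.77 × (+0.0135) = -0.172395
Convexity effect: ½·C·(Δy)² = 0.5 × 160.8 × (0.0135)² = +0.0146529
ΔP/P ≈ -0.172395 + 0.0146529 = -0.1577421
= -15.77421%.

-15.77%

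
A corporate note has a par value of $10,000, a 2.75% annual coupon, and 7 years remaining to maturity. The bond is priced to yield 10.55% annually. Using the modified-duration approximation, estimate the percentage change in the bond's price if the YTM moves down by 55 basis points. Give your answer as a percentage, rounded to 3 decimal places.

+3.128%

Periodic yield y = 0.1055. Modified duration first:
  t   CF        PV=CF/(1+0.1055)^t    t·PV
  1       275.00       248.7562       248.7562
  2       275.00       225.0169       450.0339
  3       275.00       203.5431       610.6294
  4       275.00       184.1186       736.4745
  5       275.00       166.5478       832.7391
  6       275.00       150.6538       903.9231
  7    10,275.00     5,091.7914    35,642.5397
  Σ                  6,270.4280    39,425.0958
P = 6,270.4280; D_Mac = 6.28746 yrs; D_mod = 6.28746/(1+0.1055) = 5.68744 yrs.
ΔP/P ≈ -D_mod · Δy = -5.68744 × (-0.0055) = +0.031281 = +3.1281%.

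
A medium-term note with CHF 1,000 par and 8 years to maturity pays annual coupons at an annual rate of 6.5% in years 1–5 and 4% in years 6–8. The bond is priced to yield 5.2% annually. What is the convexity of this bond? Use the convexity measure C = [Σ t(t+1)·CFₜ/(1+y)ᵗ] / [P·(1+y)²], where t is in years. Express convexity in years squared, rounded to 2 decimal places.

49.49

With y = 0.052:
  t   CF        PV=CF/(1+0.052)^t    t·PV        t(t+1)·PV
  1        65.00        61.7871        61.7871         123.5741
  2        65.00        58.7330       117.4659         352.3978
  3        65.00        55.8298       167.4894         669.9577
  4        65.00        53.0702       212.2806       1,061.4032
  5        65.00        50.4469       252.2346       1,513.4076
  6        40.00        29.5098       177.0585       1,239.4096
  7        40.00        28.0511       196.3577       1,570.8613
  8     1,040.00       693.2780     5,546.2240      49,916.0162
  Σ                  1,030.7058     6,730.8979      56,447.0275
P = 1,030.7058.
Convexity = Σ t(t+1)·PV / [P·(1+y)²] = 56,447.0275 / (1,030.7058 × 1.106704) = 49.48515.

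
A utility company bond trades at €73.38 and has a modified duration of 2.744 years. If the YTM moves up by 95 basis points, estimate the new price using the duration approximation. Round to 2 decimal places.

€71.47

Duration approximation: ΔP/P ≈ -D_mod · Δy = -2.744 × (+0.0095) = -0.026068.
New price ≈ 73.38 × (1 - 0.026068) = 71.46713016.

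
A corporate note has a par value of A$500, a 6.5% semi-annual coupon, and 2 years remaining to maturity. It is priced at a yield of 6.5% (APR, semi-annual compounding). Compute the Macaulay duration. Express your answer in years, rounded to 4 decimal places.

Periodic yield y = 0.0325. Discount each cash flow and weight by its period:
  t   CF        PV=CF/(1+0.0325)^t    t·PV
  1        16.25        15.7385        15.7385
  2        16.25        15.2431        30.4862
  3        16.25        14.7633        44.2899
  4       516.25       454.2551     1,817.0204
  Σ                    500.0000     1,907.5350
Price P = Σ PV = 500.0000.
Macaulay duration = Σ(t·PV) / P = 1,907.5350 / 500.0000 = 3.81507 half-year periods.
In years: 3.81507 / 2 = 1.90754 years.

1.9075 years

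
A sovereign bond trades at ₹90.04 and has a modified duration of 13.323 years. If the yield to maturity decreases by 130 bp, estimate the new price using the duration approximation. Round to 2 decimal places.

₹105.63

Duration approximation: ΔP/P ≈ -D_mod · Δy = -13.323 × (-0.013) = +0.173199.
New price ≈ 90.04 × (1 + 0.173199) = 105.63483796.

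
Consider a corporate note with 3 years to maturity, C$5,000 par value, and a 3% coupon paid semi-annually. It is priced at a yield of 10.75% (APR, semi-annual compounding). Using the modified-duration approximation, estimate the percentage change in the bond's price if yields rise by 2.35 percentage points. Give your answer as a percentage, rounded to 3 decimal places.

-6.414%

Periodic yield y = 0.05375. Modified duration first:
  t   CF        PV=CF/(1+0.05375)^t    t·PV
  1        75.00        71.1744        71.1744
  2        75.00        67.5439       135.0878
  3        75.00        64.0986       192.2958
  4        75.00        60.8290       243.3161
  5        75.00        57.7262       288.6312
  6     5,075.00     3,706.8970    22,241.3821
  Σ                  4,028.2692    23,171.8874
P = 4,028.2692; D_Mac = 5.75232 half-year periods = 2.87616 yrs; D_mod = 2.87616/(1+0.05375) = 2.72945 yrs.
ΔP/P ≈ -D_mod · Δy = -2.72945 × (+0.0235) = -0.064142 = -6.4142%.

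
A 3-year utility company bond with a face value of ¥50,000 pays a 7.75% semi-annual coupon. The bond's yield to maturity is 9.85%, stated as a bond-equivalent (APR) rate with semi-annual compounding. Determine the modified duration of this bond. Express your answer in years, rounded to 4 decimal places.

Periodic yield y = 0.04925. First find Macaulay duration:
  t   CF        PV=CF/(1+0.04925)^t    t·PV
  1     1,937.50     1,846.5571     1,846.5571
  2     1,937.50     1,759.8828     3,519.7657
  3     1,937.50     1,677.2769     5,031.8308
  4     1,937.50     1,598.5484     6,394.1937
  5     1,937.50     1,523.5153     7,617.5765
  6    51,937.50    38,923.0778   233,538.4665
  Σ                 47,328.8583   257,948.3904
P = 47,328.8583; Macaulay duration = 257,948.3904 / 47,328.8583 = 5.45013 half-year periods = 2.72506 years.
Modified duration = D_Mac / (1 + y) = 2.72506 / 1.04925 = 2.59715 years.

2.5972 years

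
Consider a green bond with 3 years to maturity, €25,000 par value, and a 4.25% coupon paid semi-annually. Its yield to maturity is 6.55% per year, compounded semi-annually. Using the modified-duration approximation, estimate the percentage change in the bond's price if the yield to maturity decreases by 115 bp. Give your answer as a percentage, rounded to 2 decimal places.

+3.17%

Periodic yield y = 0.03275. Modified duration first:
  t   CF        PV=CF/(1+0.03275)^t    t·PV
  1       531.25       514.4033       514.4033
  2       531.25       498.0908       996.1816
  3       531.25       482.2956     1,446.8869
  4       531.25       467.0013     1,868.0054
  5       531.25       452.1921     2,260.9603
  6    25,531.25    21,042.6706   126,256.0235
  Σ                 23,456.6537   133,342.4609
P = 23,456.6537; D_Mac = 5.68463 half-year periods = 2.84232 yrs; D_mod = 2.84232/(1+0.03275) = 2.75218 yrs.
ΔP/P ≈ -D_mod · Δy = -2.75218 × (-0.0115) = +0.031650 = +3.1650%.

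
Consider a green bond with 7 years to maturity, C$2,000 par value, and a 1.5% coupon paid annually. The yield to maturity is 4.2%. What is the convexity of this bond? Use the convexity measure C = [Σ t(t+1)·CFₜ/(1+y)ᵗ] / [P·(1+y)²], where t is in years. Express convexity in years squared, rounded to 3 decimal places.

48.294

With y = 0.042:
  t   CF        PV=CF/(1+0.042)^t    t·PV        t(t+1)·PV
  1        30.00        28.7908        28.7908          57.5816
  2        30.00        27.6303        55.2606         165.7819
  3        30.00        26.5166        79.5498         318.1994
  4        30.00        25.4478       101.7912         508.9562
  5        30.00        24.4221       122.1104         732.6624
  6        30.00        23.4377       140.6262         984.3833
  7     2,030.00     1,522.0258    10,654.1804      85,233.4430
  Σ                  1,678.2711    11,182.3095      88,001.0077
P = 1,678.2711.
Convexity = Σ t(t+1)·PV / [P·(1+y)²] = 88,001.0077 / (1,678.2711 × 1.085764) = 48.29366.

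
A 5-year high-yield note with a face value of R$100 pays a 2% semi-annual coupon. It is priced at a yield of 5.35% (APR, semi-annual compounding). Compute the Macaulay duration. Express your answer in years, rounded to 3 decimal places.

4.761 years

Periodic yield y = 0.02675. Discount each cash flow and weight by its period:
  t   CF        PV=CF/(1+0.02675)^t    t·PV
  1         1.00         0.9739         0.9739
  2         1.00         0.9486         1.8971
  3         1.00         0.9239         2.7716
  4         1.00         0.8998         3.5992
  5         1.00         0.8763         4.3817
  6         1.00         0.8535         5.1211
  7         1.00         0.8313         5.8190
  8         1.00         0.8096         6.4770
  9         1.00         0.7885         7.0968
  10      101.00        77.5665       775.6651
  Σ                     85.4720       813.8025
Price P = Σ PV = 85.4720.
Macaulay duration = Σ(t·PV) / P = 813.8025 / 85.4720 = 9.52128 half-year periods.
In years: 9.52128 / 2 = 4.76064 years.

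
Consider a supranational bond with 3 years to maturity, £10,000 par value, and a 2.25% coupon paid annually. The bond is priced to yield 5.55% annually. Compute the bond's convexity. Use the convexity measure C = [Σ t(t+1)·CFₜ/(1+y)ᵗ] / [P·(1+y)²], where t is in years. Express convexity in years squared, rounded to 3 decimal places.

10.442

With y = 0.0555:
  t   CF        PV=CF/(1+0.0555)^t    t·PV        t(t+1)·PV
  1       225.00       213.1691       213.1691         426.3382
  2       225.00       201.9603       403.9206       1,211.7619
  3    10,225.00     8,695.3808    26,086.1423     104,344.5691
  Σ                  9,110.5102    26,703.2320     105,982.6692
P = 9,110.5102.
Convexity = Σ t(t+1)·PV / [P·(1+y)²] = 105,982.6692 / (9,110.5102 × 1.114080) = 10.44181.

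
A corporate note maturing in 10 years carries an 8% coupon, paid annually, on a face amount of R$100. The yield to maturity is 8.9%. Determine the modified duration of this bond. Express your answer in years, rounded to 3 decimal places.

6.571 years

Periodic yield y = 0.089. First find Macaulay duration:
  t   CF        PV=CF/(1+0.089)^t    t·PV
  1         8.00         7.3462         7.3462
  2         8.00         6.7458        13.4916
  3         8.00         6.1945        18.5835
  4         8.00         5.6882        22.7530
  5         8.00         5.2234        26.1168
  6         8.00         4.7965        28.7789
  7         8.00         4.4045        30.8314
  8         8.00         4.0445        32.3562
  9         8.00         3.7140        33.4258
  10      108.00        46.0410       460.4102
  Σ                     94.1986       674.0936
P = 94.1986; Macaulay duration = 674.0936 / 94.1986 = 7.15609 years.
Modified duration = D_Mac / (1 + y) = 7.15609 / 1.089 = 6.57125 years.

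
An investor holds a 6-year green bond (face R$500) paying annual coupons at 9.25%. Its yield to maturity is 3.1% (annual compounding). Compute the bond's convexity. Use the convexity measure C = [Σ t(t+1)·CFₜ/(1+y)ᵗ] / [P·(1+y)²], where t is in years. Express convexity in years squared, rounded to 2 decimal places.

31.03

With y = 0.031:
  t   CF        PV=CF/(1+0.031)^t    t·PV        t(t+1)·PV
  1        46.25        44.8594        44.8594          89.7187
  2        46.25        43.5105        87.0211         261.0632
  3        46.25        42.2023       126.6068         506.4272
  4        46.25        40.9333       163.7333         818.6666
  5        46.25        39.7026       198.5128       1,191.0765
  6       546.25       454.8199     2,728.9194      19,102.4358
  Σ                    666.0279     3,349.6527      21,969.3880
P = 666.0279.
Convexity = Σ t(t+1)·PV / [P·(1+y)²] = 21,969.3880 / (666.0279 × 1.062961) = 31.03189.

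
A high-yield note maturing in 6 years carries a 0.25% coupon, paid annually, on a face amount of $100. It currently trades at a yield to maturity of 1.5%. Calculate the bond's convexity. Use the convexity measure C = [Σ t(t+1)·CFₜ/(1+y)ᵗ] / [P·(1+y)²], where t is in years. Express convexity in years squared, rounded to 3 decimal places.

With y = 0.015:
  t   CF        PV=CF/(1+0.015)^t    t·PV        t(t+1)·PV
  1         0.25         0.2463         0.2463           0.4926
  2         0.25         0.2427         0.4853           1.4560
  3         0.25         0.2391         0.7172           2.8690
  4         0.25         0.2355         0.9422           4.7109
  5         0.25         0.2321         1.1603           6.9620
  6       100.25        91.6829       550.0971       3,850.6799
  Σ                     92.8785       553.6485       3,867.1703
P = 92.8785.
Convexity = Σ t(t+1)·PV / [P·(1+y)²] = 3,867.1703 / (92.8785 × 1.030225) = 40.41531.

40.415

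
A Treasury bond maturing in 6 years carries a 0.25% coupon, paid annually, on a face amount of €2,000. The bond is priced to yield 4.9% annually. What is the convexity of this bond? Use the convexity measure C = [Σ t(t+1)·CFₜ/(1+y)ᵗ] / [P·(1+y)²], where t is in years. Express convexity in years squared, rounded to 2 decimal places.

With y = 0.049:
  t   CF        PV=CF/(1+0.049)^t    t·PV        t(t+1)·PV
  1         5.00         4.7664         4.7664           9.5329
  2         5.00         4.5438         9.0876          27.2628
  3         5.00         4.3316        12.9947          51.9786
  4         5.00         4.1292        16.5169          82.5844
  5         5.00         3.9363        19.6817         118.0902
  6     2,005.00     1,504.7399     9,028.4396      63,199.0774
  Σ                  1,526.4473     9,091.4869      63,488.5263
P = 1,526.4473.
Convexity = Σ t(t+1)·PV / [P·(1+y)²] = 63,488.5263 / (1,526.4473 × 1.100401) = 37.79745.

37.80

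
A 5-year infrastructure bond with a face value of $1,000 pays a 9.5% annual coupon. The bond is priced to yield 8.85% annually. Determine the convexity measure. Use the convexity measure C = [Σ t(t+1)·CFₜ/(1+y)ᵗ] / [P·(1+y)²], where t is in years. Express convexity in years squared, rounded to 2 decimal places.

With y = 0.0885:
  t   CF        PV=CF/(1+0.0885)^t    t·PV        t(t+1)·PV
  1        95.00        87.2761        87.2761         174.5521
  2        95.00        80.1801       160.3603         481.0808
  3        95.00        73.6611       220.9834         883.9334
  4        95.00        67.6721       270.6885       1,353.4427
  5     1,095.00       716.5920     3,582.9600      21,497.7598
  Σ                  1,025.3814     4,322.2682      24,390.7688
P = 1,025.3814.
Convexity = Σ t(t+1)·PV / [P·(1+y)²] = 24,390.7688 / (1,025.3814 × 1.184832) = 20.07628.

20.08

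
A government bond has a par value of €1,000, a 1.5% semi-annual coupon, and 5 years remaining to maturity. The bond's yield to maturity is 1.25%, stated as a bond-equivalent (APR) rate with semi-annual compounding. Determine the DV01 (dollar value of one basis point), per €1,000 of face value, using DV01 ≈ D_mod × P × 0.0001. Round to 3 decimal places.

Periodic yield y = 0.00625.
  t   CF        PV=CF/(1+0.00625)^t    t·PV
  1         7.50         7.4534         7.4534
  2         7.50         7.4071        14.8142
  3         7.50         7.3611        22.0833
  4         7.50         7.3154        29.2616
  5         7.50         7.2700        36.3498
  6         7.50         7.2248        43.3488
  7         7.50         7.1799        50.2595
  8         7.50         7.1353        57.0826
  9         7.50         7.0910        63.8191
  10    1,007.50       946.6428     9,466.4277
  Σ                  1,012.0808     9,790.9001
P = 1,012.0808; D_Mac = 9.67403 half-year periods = 4.83701 yrs; D_mod = 4.80697 yrs.
DV01 ≈ 4.80697 × 1,012.0808 × 0.0001 = 0.486504.

€0.487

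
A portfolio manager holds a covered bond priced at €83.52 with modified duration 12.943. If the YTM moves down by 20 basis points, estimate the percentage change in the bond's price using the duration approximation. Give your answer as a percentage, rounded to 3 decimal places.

Duration approximation: ΔP/P ≈ -D_mod · Δy = -12.943 × (-0.002) = +0.025886.
As a percentage: +2.5886%.

+2.589%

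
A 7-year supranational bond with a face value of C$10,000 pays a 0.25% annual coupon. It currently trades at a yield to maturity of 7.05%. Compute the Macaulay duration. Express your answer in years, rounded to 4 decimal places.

6.9306 years

Periodic yield y = 0.0705. Discount each cash flow and weight by its year:
  t   CF        PV=CF/(1+0.0705)^t    t·PV
  1        25.00        23.3536        23.3536
  2        25.00        21.8156        43.6312
  3        25.00        20.3789        61.1366
  4        25.00        19.0368        76.1471
  5        25.00        17.7831        88.9153
  6        25.00        16.6119        99.6716
  7    10,025.00     6,222.6830    43,558.7812
  Σ                  6,341.6628    43,951.6365
Price P = Σ PV = 6,341.6628.
Macaulay duration = Σ(t·PV) / P = 43,951.6365 / 6,341.6628 = 6.93062 years.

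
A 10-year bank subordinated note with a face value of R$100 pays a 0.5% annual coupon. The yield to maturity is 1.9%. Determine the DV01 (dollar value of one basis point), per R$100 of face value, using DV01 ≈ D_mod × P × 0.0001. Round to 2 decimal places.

R$0.08

Periodic yield y = 0.019.
  t   CF        PV=CF/(1+0.019)^t    t·PV
  1         0.50         0.4907         0.4907
  2         0.50         0.4815         0.9631
  3         0.50         0.4725         1.4176
  4         0.50         0.4637         1.8550
  5         0.50         0.4551         2.2755
  6         0.50         0.4466         2.6796
  7         0.50         0.4383         3.0680
  8         0.50         0.4301         3.4409
  9         0.50         0.4221         3.7988
  10      100.50        83.2577       832.5766
  Σ                     87.3583       852.5657
P = 87.3583; D_Mac = 9.75941 yrs; D_mod = 9.57744 yrs.
DV01 ≈ 9.57744 × 87.3583 × 0.0001 = 0.083667.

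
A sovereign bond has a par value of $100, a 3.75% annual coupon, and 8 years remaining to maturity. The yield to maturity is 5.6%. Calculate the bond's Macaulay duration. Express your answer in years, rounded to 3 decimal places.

Periodic yield y = 0.056. Discount each cash flow and weight by its year:
  t   CF        PV=CF/(1+0.056)^t    t·PV
  1         3.75         3.5511         3.5511
  2         3.75         3.3628         6.7256
  3         3.75         3.1845         9.5535
  4         3.75         3.0156        12.0625
  5         3.75         2.8557        14.2785
  6         3.75         2.7043        16.2255
  7         3.75         2.5608        17.9259
  8       103.75        67.0929       536.7434
  Σ                     88.3278       617.0661
Price P = Σ PV = 88.3278.
Macaulay duration = Σ(t·PV) / P = 617.0661 / 88.3278 = 6.98609 years.

6.986 years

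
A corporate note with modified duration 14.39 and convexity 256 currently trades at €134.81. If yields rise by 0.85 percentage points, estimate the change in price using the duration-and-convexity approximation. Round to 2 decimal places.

-€15.24

Duration effect: -D_mod·Δy = -14.39 × (+0.0085) = -0.122315
Convexity effect: ½·C·(Δy)² = 0.5 × 256 × (0.0085)² = +0.0092480
ΔP/P ≈ -0.122315 + 0.0092480 = -0.113067
ΔP ≈ 134.81 × (-0.113067) = -15.24256227.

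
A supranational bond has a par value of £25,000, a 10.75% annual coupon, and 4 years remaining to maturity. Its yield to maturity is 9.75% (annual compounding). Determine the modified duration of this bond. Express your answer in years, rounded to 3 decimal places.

Periodic yield y = 0.0975. First find Macaulay duration:
  t   CF        PV=CF/(1+0.0975)^t    t·PV
  1     2,687.50     2,448.7472     2,448.7472
  2     2,687.50     2,231.2047     4,462.4094
  3     2,687.50     2,032.9883     6,098.9650
  4    27,687.50    19,083.8339    76,335.3356
  Σ                 25,796.7741    89,345.4571
P = 25,796.7741; Macaulay duration = 89,345.4571 / 25,796.7741 = 3.46344 years.
Modified duration = D_Mac / (1 + y) = 3.46344 / 1.0975 = 3.15575 years.

3.156 years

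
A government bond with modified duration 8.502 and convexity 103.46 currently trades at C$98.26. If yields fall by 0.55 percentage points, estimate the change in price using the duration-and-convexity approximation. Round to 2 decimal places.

+C$4.75

Duration effect: -D_mod·Δy = -8.502 × (-0.0055) = +0.046761
Convexity effect: ½·C·(Δy)² = 0.5 × 103.46 × (-0.0055)² = +0.0015648325
ΔP/P ≈ +0.046761 + 0.0015648325 = +0.0483258325
ΔP ≈ 98.26 × (+0.0483258325) = +4.74849630145.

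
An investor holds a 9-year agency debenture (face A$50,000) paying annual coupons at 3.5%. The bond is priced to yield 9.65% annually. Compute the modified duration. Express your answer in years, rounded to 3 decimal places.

Periodic yield y = 0.0965. First find Macaulay duration:
  t   CF        PV=CF/(1+0.0965)^t    t·PV
  1     1,750.00     1,595.9872     1,595.9872
  2     1,750.00     1,455.5287     2,911.0574
  3     1,750.00     1,327.4316     3,982.2947
  4     1,750.00     1,210.6079     4,842.4316
  5     1,750.00     1,104.0656     5,520.3279
  6     1,750.00     1,006.8997     6,041.3985
  7     1,750.00       918.2852     6,427.9966
  8     1,750.00       837.4694     6,699.7554
  9    51,750.00    22,585.6519   203,270.8670
  Σ                 32,041.9273   241,292.1163
P = 32,041.9273; Macaulay duration = 241,292.1163 / 32,041.9273 = 7.53051 years.
Modified duration = D_Mac / (1 + y) = 7.53051 / 1.0965 = 6.86777 years.

6.868 years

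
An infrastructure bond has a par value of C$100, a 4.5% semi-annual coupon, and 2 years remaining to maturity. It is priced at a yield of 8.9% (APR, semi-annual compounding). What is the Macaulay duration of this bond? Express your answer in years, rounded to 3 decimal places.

Periodic yield y = 0.0445. Discount each cash flow and weight by its period:
  t   CF        PV=CF/(1+0.0445)^t    t·PV
  1         2.25         2.1541         2.1541
  2         2.25         2.0624         4.1247
  3         2.25         1.9745         5.9235
  4       102.25        85.9072       343.6288
  Σ                     92.0982       355.8312
Price P = Σ PV = 92.0982.
Macaulay duration = Σ(t·PV) / P = 355.8312 / 92.0982 = 3.86361 half-year periods.
In years: 3.86361 / 2 = 1.93180 years.

1.932 years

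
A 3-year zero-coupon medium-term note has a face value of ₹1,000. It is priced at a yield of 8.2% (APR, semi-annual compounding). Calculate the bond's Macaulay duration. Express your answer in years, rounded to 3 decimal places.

A zero-coupon bond has a single cash flow at maturity, so its Macaulay duration equals its maturity: 3 years.
(Equivalently: 6 semi-annual periods ÷ 2 = 3 years.)

3.000 years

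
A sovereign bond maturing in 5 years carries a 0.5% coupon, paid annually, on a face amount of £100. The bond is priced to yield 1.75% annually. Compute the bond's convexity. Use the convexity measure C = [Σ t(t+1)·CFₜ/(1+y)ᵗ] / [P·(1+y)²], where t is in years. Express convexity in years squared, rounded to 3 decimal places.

28.581

With y = 0.0175:
  t   CF        PV=CF/(1+0.0175)^t    t·PV        t(t+1)·PV
  1         0.50         0.4914         0.4914           0.9828
  2         0.50         0.4829         0.9659           2.8977
  3         0.50         0.4746         1.4239           5.6957
  4         0.50         0.4665         1.8659           9.3296
  5       100.50        92.1497       460.7485       2,764.4913
  Σ                     94.0652       465.4957       2,783.3971
P = 94.0652.
Convexity = Σ t(t+1)·PV / [P·(1+y)²] = 2,783.3971 / (94.0652 × 1.035306) = 28.58100.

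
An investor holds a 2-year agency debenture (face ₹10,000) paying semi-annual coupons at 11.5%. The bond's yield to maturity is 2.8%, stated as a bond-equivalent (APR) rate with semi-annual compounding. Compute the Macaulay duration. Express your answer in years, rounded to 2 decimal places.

1.86 years

Periodic yield y = 0.014. Discount each cash flow and weight by its period:
  t   CF        PV=CF/(1+0.014)^t    t·PV
  1       575.00       567.0611       567.0611
  2       575.00       559.2319     1,118.4638
  3       575.00       551.5107     1,654.5322
  4    10,575.00    10,002.9606    40,011.8422
  Σ                 11,680.7643    43,351.8994
Price P = Σ PV = 11,680.7643.
Macaulay duration = Σ(t·PV) / P = 43,351.8994 / 11,680.7643 = 3.71139 half-year periods.
In years: 3.71139 / 2 = 1.85570 years.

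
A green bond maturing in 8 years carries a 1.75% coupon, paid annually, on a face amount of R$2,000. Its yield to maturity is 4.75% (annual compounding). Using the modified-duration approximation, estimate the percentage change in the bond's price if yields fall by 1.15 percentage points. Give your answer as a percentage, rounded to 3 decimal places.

Periodic yield y = 0.0475. Modified duration first:
  t   CF        PV=CF/(1+0.0475)^t    t·PV
  1        35.00        33.4129        33.4129
  2        35.00        31.8977        63.7955
  3        35.00        30.4513        91.3539
  4        35.00        29.0705       116.2818
  5        35.00        27.7522       138.7612
  6        35.00        26.4938       158.9627
  7        35.00        25.2924       177.0467
  8     2,035.00     1,403.8870    11,231.0962
  Σ                  1,608.2578    12,010.7109
P = 1,608.2578; D_Mac = 7.46815 yrs; D_mod = 7.46815/(1+0.0475) = 7.12950 yrs.
ΔP/P ≈ -D_mod · Δy = -7.12950 × (-0.0115) = +0.081989 = +8.1989%.

+8.199%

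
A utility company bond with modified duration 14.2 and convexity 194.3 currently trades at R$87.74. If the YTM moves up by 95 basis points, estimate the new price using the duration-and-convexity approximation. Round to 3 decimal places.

Duration effect: -D_mod·Δy = -14.2 × (+0.0095) = -0.134900
Convexity effect: ½·C·(Δy)² = 0.5 × 194.3 × (0.0095)² = +0.0087677875
ΔP/P ≈ -0.134900 + 0.0087677875 = -0.1261322125
New price ≈ 87.74 × (1 - 0.1261322125) = 76.67315967525.

R$76.673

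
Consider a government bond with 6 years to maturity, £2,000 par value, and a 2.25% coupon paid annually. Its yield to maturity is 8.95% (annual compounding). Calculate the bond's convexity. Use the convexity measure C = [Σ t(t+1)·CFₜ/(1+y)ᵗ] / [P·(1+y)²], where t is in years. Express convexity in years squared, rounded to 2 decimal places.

With y = 0.0895:
  t   CF        PV=CF/(1+0.0895)^t    t·PV        t(t+1)·PV
  1        45.00        41.3034        41.3034          82.6067
  2        45.00        37.9104        75.8207         227.4622
  3        45.00        34.7961       104.3884         417.5534
  4        45.00        31.9377       127.7508         638.7539
  5        45.00        29.3141       146.5704         879.4225
  6     2,045.00     1,222.7281     7,336.3688      51,354.5816
  Σ                  1,397.9898     7,832.2025      53,600.3804
P = 1,397.9898.
Convexity = Σ t(t+1)·PV / [P·(1+y)²] = 53,600.3804 / (1,397.9898 × 1.187010) = 32.30051.

32.30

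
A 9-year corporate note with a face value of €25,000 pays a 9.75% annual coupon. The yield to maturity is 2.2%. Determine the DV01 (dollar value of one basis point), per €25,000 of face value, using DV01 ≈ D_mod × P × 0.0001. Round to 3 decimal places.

Periodic yield y = 0.022.
  t   CF        PV=CF/(1+0.022)^t    t·PV
  1     2,437.50     2,385.0294     2,385.0294
  2     2,437.50     2,333.6882     4,667.3764
  3     2,437.50     2,283.4523     6,850.3568
  4     2,437.50     2,234.2977     8,937.1909
  5     2,437.50     2,186.2013    10,931.0064
  6     2,437.50     2,139.1402    12,834.8412
  7     2,437.50     2,093.0922    14,651.6452
  8     2,437.50     2,048.0354    16,384.2832
  9    27,437.50    22,557.2668   203,015.4008
  Σ                 40,260.2034   280,657.1302
P = 40,260.2034; D_Mac = 6.97108 yrs; D_mod = 6.82102 yrs.
DV01 ≈ 6.82102 × 40,260.2034 × 0.0001 = 27.461559.

€27.462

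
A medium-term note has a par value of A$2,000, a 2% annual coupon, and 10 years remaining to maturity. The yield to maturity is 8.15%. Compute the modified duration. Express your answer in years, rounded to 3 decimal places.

8.173 years

Periodic yield y = 0.0815. First find Macaulay duration:
  t   CF        PV=CF/(1+0.0815)^t    t·PV
  1        40.00        36.9857        36.9857
  2        40.00        34.1985        68.3970
  3        40.00        31.6214        94.8641
  4        40.00        29.2384       116.9537
  5        40.00        27.0351       135.1753
  6        40.00        24.9977       149.9865
  7        40.00        23.1140       161.7977
  8        40.00        21.3721       170.9770
  9        40.00        19.7616       177.8541
  10    2,040.00       931.8906     9,318.9060
  Σ                  1,180.2150    10,431.8969
P = 1,180.2150; Macaulay duration = 10,431.8969 / 1,180.2150 = 8.83898 years.
Modified duration = D_Mac / (1 + y) = 8.83898 / 1.0815 = 8.17289 years.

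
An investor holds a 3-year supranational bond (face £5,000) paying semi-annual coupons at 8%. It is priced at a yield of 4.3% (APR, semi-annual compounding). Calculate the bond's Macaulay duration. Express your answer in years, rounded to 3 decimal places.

2.741 years

Periodic yield y = 0.0215. Discount each cash flow and weight by its period:
  t   CF        PV=CF/(1+0.0215)^t    t·PV
  1       200.00       195.7905       195.7905
  2       200.00       191.6696       383.3392
  3       200.00       187.6354       562.9063
  4       200.00       183.6862       734.7448
  5       200.00       179.8201       899.1003
  6     5,200.00     4,576.9179    27,461.5071
  Σ                  5,515.5197    30,237.3883
Price P = Σ PV = 5,515.5197.
Macaulay duration = Σ(t·PV) / P = 30,237.3883 / 5,515.5197 = 5.48224 half-year periods.
In years: 5.48224 / 2 = 2.74112 years.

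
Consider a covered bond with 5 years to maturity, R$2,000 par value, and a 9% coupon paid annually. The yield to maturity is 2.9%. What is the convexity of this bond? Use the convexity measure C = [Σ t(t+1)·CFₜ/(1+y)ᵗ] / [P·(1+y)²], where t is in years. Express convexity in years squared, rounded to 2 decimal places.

With y = 0.029:
  t   CF        PV=CF/(1+0.029)^t    t·PV        t(t+1)·PV
  1       180.00       174.9271       174.9271         349.8542
  2       180.00       169.9972       339.9944       1,019.9832
  3       180.00       165.2062       495.6186       1,982.4746
  4       180.00       160.5503       642.2010       3,211.0051
  5     2,180.00     1,889.6424     9,448.2119      56,689.2713
  Σ                  2,560.3232    11,100.9531      63,252.5884
P = 2,560.3232.
Convexity = Σ t(t+1)·PV / [P·(1+y)²] = 63,252.5884 / (2,560.3232 × 1.058841) = 23.33204.

23.33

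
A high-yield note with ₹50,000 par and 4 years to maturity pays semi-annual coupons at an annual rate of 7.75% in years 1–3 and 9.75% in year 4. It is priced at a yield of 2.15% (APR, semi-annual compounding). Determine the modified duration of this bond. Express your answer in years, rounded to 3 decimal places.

3.532 years

Periodic yield y = 0.01075. First find Macaulay duration:
  t   CF        PV=CF/(1+0.01075)^t    t·PV
  1     1,937.50     1,916.8934     1,916.8934
  2     1,937.50     1,896.5060     3,793.0119
  3     1,937.50     1,876.3354     5,629.0061
  4     1,937.50     1,856.3793     7,425.5171
  5     1,937.50     1,836.6354     9,183.1772
  6     1,937.50     1,817.1016    10,902.6096
  7     2,437.50     2,261.7176    15,832.0231
  8    52,437.50    48,138.4362   385,107.4898
  Σ                 61,600.0048   439,789.7282
P = 61,600.0048; Macaulay duration = 439,789.7282 / 61,600.0048 = 7.13944 half-year periods = 3.56972 years.
Modified duration = D_Mac / (1 + y) = 3.56972 / 1.01075 = 3.53176 years.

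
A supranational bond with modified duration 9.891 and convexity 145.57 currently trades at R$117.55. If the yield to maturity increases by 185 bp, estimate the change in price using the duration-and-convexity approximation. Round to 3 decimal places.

-R$18.581

Duration effect: -D_mod·Δy = -9.891 × (+0.0185) = -0.1829835
Convexity effect: ½·C·(Δy)² = 0.5 × 145.57 × (0.0185)² = +0.02491066625
ΔP/P ≈ -0.1829835 + 0.02491066625 = -0.15807283375
ΔP ≈ 117.55 × (-0.15807283375) = -18.5814616073125.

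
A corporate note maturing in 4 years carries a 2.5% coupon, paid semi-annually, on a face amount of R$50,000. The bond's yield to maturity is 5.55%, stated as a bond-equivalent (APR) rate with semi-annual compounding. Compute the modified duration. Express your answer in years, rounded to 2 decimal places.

Periodic yield y = 0.02775. First find Macaulay duration:
  t   CF        PV=CF/(1+0.02775)^t    t·PV
  1       625.00       608.1245       608.1245
  2       625.00       591.7047     1,183.4095
  3       625.00       575.7283     1,727.1848
  4       625.00       560.1832     2,240.7328
  5       625.00       545.0578     2,725.2892
  6       625.00       530.3409     3,182.0453
  7       625.00       516.0213     3,612.1490
  8    50,625.00    40,669.1553   325,353.2427
  Σ                 44,596.3161   340,632.1778
P = 44,596.3161; Macaulay duration = 340,632.1778 / 44,596.3161 = 7.63812 half-year periods = 3.81906 years.
Modified duration = D_Mac / (1 + y) = 3.81906 / 1.02775 = 3.71594 years.

3.72 years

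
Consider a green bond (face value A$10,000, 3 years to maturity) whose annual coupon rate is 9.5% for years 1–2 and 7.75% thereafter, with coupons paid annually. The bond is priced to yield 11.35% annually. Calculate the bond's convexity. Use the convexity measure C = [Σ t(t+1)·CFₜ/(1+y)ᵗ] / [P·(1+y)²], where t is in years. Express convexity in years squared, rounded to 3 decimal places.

8.555

With y = 0.1135:
  t   CF        PV=CF/(1+0.1135)^t    t·PV        t(t+1)·PV
  1       950.00       853.1657       853.1657       1,706.3314
  2       950.00       766.2018     1,532.4036       4,597.2107
  3    10,775.00     7,804.5275    23,413.5825      93,654.3299
  Σ                  9,423.8950    25,799.1517      99,957.8720
P = 9,423.8950.
Convexity = Σ t(t+1)·PV / [P·(1+y)²] = 99,957.8720 / (9,423.8950 × 1.239882) = 8.55473.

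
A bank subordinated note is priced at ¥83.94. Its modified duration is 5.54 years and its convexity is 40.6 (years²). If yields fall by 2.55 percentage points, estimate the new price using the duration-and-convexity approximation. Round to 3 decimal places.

¥96.906

Duration effect: -D_mod·Δy = -5.54 × (-0.0255) = +0.141270
Convexity effect: ½·C·(Δy)² = 0.5 × 40.6 × (-0.0255)² = +0.013200075
ΔP/P ≈ +0.141270 + 0.013200075 = +0.154470075
New price ≈ 83.94 × (1 + 0.154470075) = 96.9062180955.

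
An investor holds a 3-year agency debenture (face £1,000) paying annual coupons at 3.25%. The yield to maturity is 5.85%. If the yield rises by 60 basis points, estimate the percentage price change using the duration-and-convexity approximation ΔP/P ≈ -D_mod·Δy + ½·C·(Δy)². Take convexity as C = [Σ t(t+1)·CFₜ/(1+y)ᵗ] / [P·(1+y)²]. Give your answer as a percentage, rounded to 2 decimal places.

With y = 0.0585:
  t   CF        PV=CF/(1+0.0585)^t    t·PV        t(t+1)·PV
  1        32.50        30.7038        30.7038          61.4077
  2        32.50        29.0069        58.0138         174.0415
  3     1,032.50       870.5976     2,611.7928      10,447.1714
  Σ                    930.3084     2,700.5105      10,682.6206
P = 930.3084; D_Mac = 2.90281 yrs; D_mod = 2.74238 yrs; C = 10.24871.
Duration effect: -2.74238 × (+0.006) = -0.016454
Convexity effect: 0.5 × 10.24871 × (0.006)² = +0.0001845
ΔP/P ≈ -0.016454 + 0.0001845 = -0.016270 = -1.6270%.

-1.63%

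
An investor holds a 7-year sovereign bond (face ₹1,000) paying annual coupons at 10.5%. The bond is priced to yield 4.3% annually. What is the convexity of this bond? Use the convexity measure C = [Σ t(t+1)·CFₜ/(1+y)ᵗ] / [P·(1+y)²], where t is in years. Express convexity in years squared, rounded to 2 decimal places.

With y = 0.043:
  t   CF        PV=CF/(1+0.043)^t    t·PV        t(t+1)·PV
  1       105.00       100.6711       100.6711         201.3423
  2       105.00        96.5207       193.0415         579.1245
  3       105.00        92.5415       277.6244       1,110.4976
  4       105.00        88.7262       354.9050       1,774.5248
  5       105.00        85.0683       425.3415       2,552.0490
  6       105.00        81.5612       489.3670       3,425.5692
  7     1,105.00       822.9475     5,760.6324      46,085.0588
  Σ                  1,368.0365     7,601.5829      55,728.1661
P = 1,368.0365.
Convexity = Σ t(t+1)·PV / [P·(1+y)²] = 55,728.1661 / (1,368.0365 × 1.087849) = 37.44626.

37.45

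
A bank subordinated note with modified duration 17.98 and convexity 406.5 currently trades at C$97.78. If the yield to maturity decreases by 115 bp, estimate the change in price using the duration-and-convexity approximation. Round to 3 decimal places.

+C$22.846

Duration effect: -D_mod·Δy = -17.98 × (-0.0115) = +0.206770
Convexity effect: ½·C·(Δy)² = 0.5 × 406.5 × (-0.0115)² = +0.0268798125
ΔP/P ≈ +0.206770 + 0.0268798125 = +0.2336498125
ΔP ≈ 97.78 × (+0.2336498125) = +22.84627866625.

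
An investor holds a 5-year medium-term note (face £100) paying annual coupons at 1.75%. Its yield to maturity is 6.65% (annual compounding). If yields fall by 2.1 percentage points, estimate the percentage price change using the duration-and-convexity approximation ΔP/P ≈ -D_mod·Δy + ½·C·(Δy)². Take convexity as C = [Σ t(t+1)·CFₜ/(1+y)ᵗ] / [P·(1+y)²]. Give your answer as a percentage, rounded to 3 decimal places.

+10.016%

With y = 0.0665:
  t   CF        PV=CF/(1+0.0665)^t    t·PV        t(t+1)·PV
  1         1.75         1.6409         1.6409           3.2818
  2         1.75         1.5386         3.0771           9.2314
  3         1.75         1.4426         4.3279          17.3116
  4         1.75         1.3527         5.4107          27.0536
  5       101.75        73.7446       368.7229       2,212.3375
  Σ                     79.7193       383.1795       2,269.2158
P = 79.7193; D_Mac = 4.80661 yrs; D_mod = 4.50690 yrs; C = 25.02594.
Duration effect: -4.50690 × (-0.021) = +0.094645
Convexity effect: 0.5 × 25.02594 × (-0.021)² = +0.0055182
ΔP/P ≈ +0.094645 + 0.0055182 = +0.100163 = +10.0163%.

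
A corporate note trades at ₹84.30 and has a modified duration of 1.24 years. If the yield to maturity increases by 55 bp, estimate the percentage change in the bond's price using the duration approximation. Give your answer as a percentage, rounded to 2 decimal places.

Duration approximation: ΔP/P ≈ -D_mod · Δy = -1.24 × (+0.0055) = -0.006820.
As a percentage: -0.6820%.

-0.68%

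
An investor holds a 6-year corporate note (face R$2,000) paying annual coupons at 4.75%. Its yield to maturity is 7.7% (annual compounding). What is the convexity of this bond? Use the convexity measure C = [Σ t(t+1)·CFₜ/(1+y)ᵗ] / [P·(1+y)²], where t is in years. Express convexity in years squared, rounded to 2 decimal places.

With y = 0.077:
  t   CF        PV=CF/(1+0.077)^t    t·PV        t(t+1)·PV
  1        95.00        88.2080        88.2080         176.4160
  2        95.00        81.9016       163.8031         491.4094
  3        95.00        76.0460       228.1381         912.5523
  4        95.00        70.6091       282.4365       1,412.1824
  5        95.00        65.5609       327.8046       1,966.8278
  6     2,095.00     1,342.4243     8,054.5458      56,381.8209
  Σ                  1,724.7499     9,144.9361      61,341.2087
P = 1,724.7499.
Convexity = Σ t(t+1)·PV / [P·(1+y)²] = 61,341.2087 / (1,724.7499 × 1.159929) = 30.66160.

30.66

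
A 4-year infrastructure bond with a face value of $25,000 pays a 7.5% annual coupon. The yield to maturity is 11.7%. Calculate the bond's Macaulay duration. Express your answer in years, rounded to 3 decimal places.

Periodic yield y = 0.117. Discount each cash flow and weight by its year:
  t   CF        PV=CF/(1+0.117)^t    t·PV
  1     1,875.00     1,678.6034     1,678.6034
  2     1,875.00     1,502.7783     3,005.5567
  3     1,875.00     1,345.3700     4,036.1101
  4    26,875.00    17,263.7755    69,055.1021
  Σ                 21,790.5273    77,775.3723
Price P = Σ PV = 21,790.5273.
Macaulay duration = Σ(t·PV) / P = 77,775.3723 / 21,790.5273 = 3.56923 years.

3.569 years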